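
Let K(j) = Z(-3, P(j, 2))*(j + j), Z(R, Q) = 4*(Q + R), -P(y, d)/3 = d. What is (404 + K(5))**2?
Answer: 1936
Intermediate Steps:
P(y, d) = -3*d
Z(R, Q) = 4*Q + 4*R
K(j) = -72*j (K(j) = (4*(-3*2) + 4*(-3))*(j + j) = (4*(-6) - 12)*(2*j) = (-24 - 12)*(2*j) = -72*j)
(404 + K(5))**2 = (404 - 72*5)**2 = (404 - 360)**2 = 44**2 = 1936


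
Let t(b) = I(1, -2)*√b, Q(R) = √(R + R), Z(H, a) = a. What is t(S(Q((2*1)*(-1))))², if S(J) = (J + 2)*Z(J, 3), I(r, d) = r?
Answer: 6 + 6*I ≈ 6.0 + 6.0*I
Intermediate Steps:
Q(R) = √2*√R (Q(R) = √(2*R) = √2*√R)
S(J) = 6 + 3*J (S(J) = (J + 2)*3 = (2 + J)*3 = 6 + 3*J)
t(b) = √b (t(b) = 1*√b = √b)
t(S(Q((2*1)*(-1))))² = (√(6 + 3*(√2*√((2*1)*(-1)))))² = (√(6 + 3*(√2*√(2*(-1)))))² = (√(6 + 3*(√2*√(-2))))² = (√(6 + 3*(√2*(I*√2))))² = (√(6 + 3*(2*I)))² = (√(6 + 6*I))² = 6 + 6*I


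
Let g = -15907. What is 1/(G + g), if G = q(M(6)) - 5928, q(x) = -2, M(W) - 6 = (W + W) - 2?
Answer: -1/21837 ≈ -4.5794e-5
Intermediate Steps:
M(W) = 4 + 2*W (M(W) = 6 + ((W + W) - 2) = 6 + (2*W - 2) = 6 + (-2 + 2*W) = 4 + 2*W)
G = -5930 (G = -2 - 5928 = -5930)
1/(G + g) = 1/(-5930 - 15907) = 1/(-21837) = -1/21837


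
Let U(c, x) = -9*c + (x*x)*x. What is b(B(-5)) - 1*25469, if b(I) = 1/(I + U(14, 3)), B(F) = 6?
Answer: -2368618/93 ≈ -25469.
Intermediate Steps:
U(c, x) = x**3 - 9*c (U(c, x) = -9*c + x**2*x = -9*c + x**3 = x**3 - 9*c)
b(I) = 1/(-99 + I) (b(I) = 1/(I + (3**3 - 9*14)) = 1/(I + (27 - 126)) = 1/(I - 99) = 1/(-99 + I))
b(B(-5)) - 1*25469 = 1/(-99 + 6) - 1*25469 = 1/(-93) - 25469 = -1/93 - 25469 = -2368618/93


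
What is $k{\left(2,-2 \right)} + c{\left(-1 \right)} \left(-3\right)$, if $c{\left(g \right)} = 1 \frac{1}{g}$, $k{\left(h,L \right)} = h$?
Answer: $5$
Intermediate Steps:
$c{\left(g \right)} = \frac{1}{g}$
$k{\left(2,-2 \right)} + c{\left(-1 \right)} \left(-3\right) = 2 + \frac{1}{-1} \left(-3\right) = 2 - -3 = 2 + 3 = 5$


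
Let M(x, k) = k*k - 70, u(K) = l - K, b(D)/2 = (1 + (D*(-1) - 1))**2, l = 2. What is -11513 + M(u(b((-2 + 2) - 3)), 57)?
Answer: -8334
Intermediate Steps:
b(D) = 2*D**2 (b(D) = 2*(1 + (D*(-1) - 1))**2 = 2*(1 + (-D - 1))**2 = 2*(1 + (-1 - D))**2 = 2*(-D)**2 = 2*D**2)
u(K) = 2 - K
M(x, k) = -70 + k**2 (M(x, k) = k**2 - 70 = -70 + k**2)
-11513 + M(u(b((-2 + 2) - 3)), 57) = -11513 + (-70 + 57**2) = -11513 + (-70 + 3249) = -11513 + 3179 = -8334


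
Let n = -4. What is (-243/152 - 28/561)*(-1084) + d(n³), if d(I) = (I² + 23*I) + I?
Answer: 92670989/21318 ≈ 4347.1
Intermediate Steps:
d(I) = I² + 24*I
(-243/152 - 28/561)*(-1084) + d(n³) = (-243/152 - 28/561)*(-1084) + (-4)³*(24 + (-4)³) = (-243*1/152 - 28*1/561)*(-1084) - 64*(24 - 64) = (-243/152 - 28/561)*(-1084) - 64*(-40) = -140579/85272*(-1084) + 2560 = 38096909/21318 + 2560 = 92670989/21318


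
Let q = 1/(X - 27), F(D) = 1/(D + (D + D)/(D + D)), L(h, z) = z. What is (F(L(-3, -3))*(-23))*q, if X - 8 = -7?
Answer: -23/52 ≈ -0.44231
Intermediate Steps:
X = 1 (X = 8 - 7 = 1)
F(D) = 1/(1 + D) (F(D) = 1/(D + (2*D)/((2*D))) = 1/(D + (2*D)*(1/(2*D))) = 1/(D + 1) = 1/(1 + D))
q = -1/26 (q = 1/(1 - 27) = 1/(-26) = -1/26 ≈ -0.038462)
(F(L(-3, -3))*(-23))*q = (-23/(1 - 3))*(-1/26) = (-23/(-2))*(-1/26) = -1/2*(-23)*(-1/26) = (23/2)*(-1/26) = -23/52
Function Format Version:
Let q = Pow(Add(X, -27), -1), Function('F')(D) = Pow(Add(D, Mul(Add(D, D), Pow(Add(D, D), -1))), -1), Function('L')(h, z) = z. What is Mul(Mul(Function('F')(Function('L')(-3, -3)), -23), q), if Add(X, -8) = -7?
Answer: Rational(-23, 52) ≈ -0.44231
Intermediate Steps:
X = 1 (X = Add(8, -7) = 1)
Function('F')(D) = Pow(Add(1, D), -1) (Function('F')(D) = Pow(Add(D, Mul(Mul(2, D), Pow(Mul(2, D), -1))), -1) = Pow(Add(D, Mul(Mul(2, D), Mul(Rational(1, 2), Pow(D, -1)))), -1) = Pow(Add(D, 1), -1) = Pow(Add(1, D), -1))
q = Rational(-1, 26) (q = Pow(Add(1, -27), -1) = Pow(-26, -1) = Rational(-1, 26) ≈ -0.038462)
Mul(Mul(Function('F')(Function('L')(-3, -3)), -23), q) = Mul(Mul(Pow(Add(1, -3), -1), -23), Rational(-1, 26)) = Mul(Mul(Pow(-2, -1), -23), Rational(-1, 26)) = Mul(Mul(Rational(-1, 2), -23), Rational(-1, 26)) = Mul(Rational(23, 2), Rational(-1, 26)) = Rational(-23, 52)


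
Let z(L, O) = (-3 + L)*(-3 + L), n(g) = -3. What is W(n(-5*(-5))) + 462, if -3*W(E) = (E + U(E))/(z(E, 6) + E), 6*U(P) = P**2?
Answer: 30493/66 ≈ 462.02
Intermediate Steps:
z(L, O) = (-3 + L)**2
U(P) = P**2/6
W(E) = -(E + E**2/6)/(3*(E + (-3 + E)**2)) (W(E) = -(E + E**2/6)/(3*((-3 + E)**2 + E)) = -(E + E**2/6)/(3*(E + (-3 + E)**2)))
W(n(-5*(-5))) + 462 = (1/18)*(-3)*(-6 - 1*(-3))/(-3 + (-3 - 3)**2) + 462 = (1/18)*(-3)*(-6 + 3)/(-3 + (-6)**2) + 462 = (1/18)*(-3)*(-3)/(-3 + 36) + 462 = (1/18)*(-3)*(-3)/33 + 462 = (1/18)*(-3)*(1/33)*(-3) + 462 = 1/66 + 462 = 30493/66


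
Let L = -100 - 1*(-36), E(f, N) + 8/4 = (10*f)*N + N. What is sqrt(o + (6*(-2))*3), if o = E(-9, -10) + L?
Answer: 2*sqrt(197) ≈ 28.071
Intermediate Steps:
E(f, N) = -2 + N + 10*N*f (E(f, N) = -2 + ((10*f)*N + N) = -2 + (10*N*f + N) = -2 + (N + 10*N*f) = -2 + N + 10*N*f)
L = -64 (L = -100 + 36 = -64)
o = 824 (o = (-2 - 10 + 10*(-10)*(-9)) - 64 = (-2 - 10 + 900) - 64 = 888 - 64 = 824)
sqrt(o + (6*(-2))*3) = sqrt(824 + (6*(-2))*3) = sqrt(824 - 12*3) = sqrt(824 - 36) = sqrt(788) = 2*sqrt(197)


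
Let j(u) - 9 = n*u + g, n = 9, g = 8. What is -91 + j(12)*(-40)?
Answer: -5091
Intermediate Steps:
j(u) = 17 + 9*u (j(u) = 9 + (9*u + 8) = 9 + (8 + 9*u) = 17 + 9*u)
-91 + j(12)*(-40) = -91 + (17 + 9*12)*(-40) = -91 + (17 + 108)*(-40) = -91 + 125*(-40) = -91 - 5000 = -5091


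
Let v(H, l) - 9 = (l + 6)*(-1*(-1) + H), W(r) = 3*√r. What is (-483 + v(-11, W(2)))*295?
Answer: -157530 - 8850*√2 ≈ -1.7005e+5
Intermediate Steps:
v(H, l) = 9 + (1 + H)*(6 + l) (v(H, l) = 9 + (l + 6)*(-1*(-1) + H) = 9 + (6 + l)*(1 + H) = 9 + (1 + H)*(6 + l))
(-483 + v(-11, W(2)))*295 = (-483 + (15 + 3*√2 + 6*(-11) - 33*√2))*295 = (-483 + (15 + 3*√2 - 66 - 33*√2))*295 = (-483 + (-51 - 30*√2))*295 = (-534 - 30*√2)*295 = -157530 - 8850*√2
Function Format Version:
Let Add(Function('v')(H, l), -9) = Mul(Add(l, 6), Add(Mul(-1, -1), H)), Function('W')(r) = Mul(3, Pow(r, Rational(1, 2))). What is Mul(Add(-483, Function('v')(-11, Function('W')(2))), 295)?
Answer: Add(-157530, Mul(-8850, Pow(2, Rational(1, 2)))) ≈ -1.7005e+5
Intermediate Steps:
Function('v')(H, l) = Add(9, Mul(Add(1, H), Add(6, l))) (Function('v')(H, l) = Add(9, Mul(Add(l, 6), Add(Mul(-1, -1), H))) = Add(9, Mul(Add(6, l), Add(1, H))) = Add(9, Mul(Add(1, H), Add(6, l))))
Mul(Add(-483, Function('v')(-11, Function('W')(2))), 295) = Mul(Add(-483, Add(15, Mul(3, Pow(2, Rational(1, 2))), Mul(6, -11), Mul(-11, Mul(3, Pow(2, Rational(1, 2)))))), 295) = Mul(Add(-483, Add(15, Mul(3, Pow(2, Rational(1, 2))), -66, Mul(-33, Pow(2, Rational(1, 2))))), 295) = Mul(Add(-483, Add(-51, Mul(-30, Pow(2, Rational(1, 2))))), 295) = Mul(Add(-534, Mul(-30, Pow(2, Rational(1, 2)))), 295) = Add(-157530, Mul(-8850, Pow(2, Rational(1, 2))))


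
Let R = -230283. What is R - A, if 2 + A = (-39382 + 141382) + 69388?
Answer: -401669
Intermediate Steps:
A = 171386 (A = -2 + ((-39382 + 141382) + 69388) = -2 + (102000 + 69388) = -2 + 171388 = 171386)
R - A = -230283 - 1*171386 = -230283 - 171386 = -401669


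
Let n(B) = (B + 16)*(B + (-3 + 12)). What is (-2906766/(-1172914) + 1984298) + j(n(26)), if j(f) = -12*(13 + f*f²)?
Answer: -22353566172713723/586457 ≈ -3.8116e+10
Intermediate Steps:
n(B) = (9 + B)*(16 + B) (n(B) = (16 + B)*(B + 9) = (16 + B)*(9 + B) = (9 + B)*(16 + B))
j(f) = -156 - 12*f³ (j(f) = -12*(13 + f³) = -156 - 12*f³)
(-2906766/(-1172914) + 1984298) + j(n(26)) = (-2906766/(-1172914) + 1984298) + (-156 - 12*(144 + 26² + 25*26)³) = (-2906766*(-1/1172914) + 1984298) + (-156 - 12*(144 + 676 + 650)³) = (1453383/586457 + 1984298) + (-156 - 12*1470³) = 1163706905569/586457 + (-156 - 12*3176523000) = 1163706905569/586457 + (-156 - 38118276000) = 1163706905569/586457 - 38118276156 = -22353566172713723/586457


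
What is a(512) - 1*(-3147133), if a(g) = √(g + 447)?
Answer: 3147133 + √959 ≈ 3.1472e+6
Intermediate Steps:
a(g) = √(447 + g)
a(512) - 1*(-3147133) = √(447 + 512) - 1*(-3147133) = √959 + 3147133 = 3147133 + √959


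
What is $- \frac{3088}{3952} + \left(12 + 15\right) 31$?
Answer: $\frac{206546}{247} \approx 836.22$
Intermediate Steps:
$- \frac{3088}{3952} + \left(12 + 15\right) 31 = \left(-3088\right) \frac{1}{3952} + 27 \cdot 31 = - \frac{193}{247} + 837 = \frac{206546}{247}$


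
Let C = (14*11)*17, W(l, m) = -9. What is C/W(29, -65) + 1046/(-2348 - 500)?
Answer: -3732739/12816 ≈ -291.26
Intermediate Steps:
C = 2618 (C = 154*17 = 2618)
C/W(29, -65) + 1046/(-2348 - 500) = 2618/(-9) + 1046/(-2348 - 500) = 2618*(-⅑) + 1046/(-2848) = -2618/9 + 1046*(-1/2848) = -2618/9 - 523/1424 = -3732739/12816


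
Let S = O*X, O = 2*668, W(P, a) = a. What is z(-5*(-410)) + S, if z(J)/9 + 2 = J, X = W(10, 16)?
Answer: 39808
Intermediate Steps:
X = 16
z(J) = -18 + 9*J
O = 1336
S = 21376 (S = 1336*16 = 21376)
z(-5*(-410)) + S = (-18 + 9*(-5*(-410))) + 21376 = (-18 + 9*2050) + 21376 = (-18 + 18450) + 21376 = 18432 + 21376 = 39808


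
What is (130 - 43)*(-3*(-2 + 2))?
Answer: 0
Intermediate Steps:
(130 - 43)*(-3*(-2 + 2)) = 87*(-3*0) = 87*0 = 0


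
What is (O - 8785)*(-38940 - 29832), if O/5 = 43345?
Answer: -14300449680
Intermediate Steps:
O = 216725 (O = 5*43345 = 216725)
(O - 8785)*(-38940 - 29832) = (216725 - 8785)*(-38940 - 29832) = 207940*(-68772) = -14300449680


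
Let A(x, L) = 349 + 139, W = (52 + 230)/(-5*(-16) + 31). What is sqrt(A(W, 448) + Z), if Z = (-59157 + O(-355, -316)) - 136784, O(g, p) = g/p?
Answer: I*sqrt(4879260647)/158 ≈ 442.1*I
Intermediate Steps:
W = 94/37 (W = 282/(80 + 31) = 282/111 = 282*(1/111) = 94/37 ≈ 2.5405)
A(x, L) = 488
Z = -61917001/316 (Z = (-59157 - 355/(-316)) - 136784 = (-59157 - 355*(-1/316)) - 136784 = (-59157 + 355/316) - 136784 = -18693257/316 - 136784 = -61917001/316 ≈ -1.9594e+5)
sqrt(A(W, 448) + Z) = sqrt(488 - 61917001/316) = sqrt(-61762793/316) = I*sqrt(4879260647)/158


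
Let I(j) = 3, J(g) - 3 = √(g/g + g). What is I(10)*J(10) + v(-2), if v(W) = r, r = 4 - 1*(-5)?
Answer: 18 + 3*√11 ≈ 27.950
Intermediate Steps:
r = 9 (r = 4 + 5 = 9)
v(W) = 9
J(g) = 3 + √(1 + g) (J(g) = 3 + √(g/g + g) = 3 + √(1 + g))
I(10)*J(10) + v(-2) = 3*(3 + √(1 + 10)) + 9 = 3*(3 + √11) + 9 = (9 + 3*√11) + 9 = 18 + 3*√11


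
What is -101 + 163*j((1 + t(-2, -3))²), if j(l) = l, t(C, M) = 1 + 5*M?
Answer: 27446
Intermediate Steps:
-101 + 163*j((1 + t(-2, -3))²) = -101 + 163*(1 + (1 + 5*(-3)))² = -101 + 163*(1 + (1 - 15))² = -101 + 163*(1 - 14)² = -101 + 163*(-13)² = -101 + 163*169 = -101 + 27547 = 27446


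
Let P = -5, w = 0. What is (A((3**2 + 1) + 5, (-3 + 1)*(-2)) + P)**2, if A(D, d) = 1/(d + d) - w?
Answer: 1521/64 ≈ 23.766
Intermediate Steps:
A(D, d) = 1/(2*d) (A(D, d) = 1/(d + d) - 1*0 = 1/(2*d) + 0 = 1/(2*d))
(A((3**2 + 1) + 5, (-3 + 1)*(-2)) + P)**2 = (1/(2*(((-3 + 1)*(-2)))) - 5)**2 = (1/(2*((-2*(-2)))) - 5)**2 = ((1/2)/4 - 5)**2 = ((1/2)*(1/4) - 5)**2 = (1/8 - 5)**2 = (-39/8)**2 = 1521/64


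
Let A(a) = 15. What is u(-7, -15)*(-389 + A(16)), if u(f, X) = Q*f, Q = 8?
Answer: 20944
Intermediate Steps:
u(f, X) = 8*f
u(-7, -15)*(-389 + A(16)) = (8*(-7))*(-389 + 15) = -56*(-374) = 20944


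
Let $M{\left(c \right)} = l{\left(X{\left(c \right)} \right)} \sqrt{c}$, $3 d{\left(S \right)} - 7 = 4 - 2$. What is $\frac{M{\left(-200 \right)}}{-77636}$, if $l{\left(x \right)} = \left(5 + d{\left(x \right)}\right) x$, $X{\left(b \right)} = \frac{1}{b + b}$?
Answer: $\frac{i \sqrt{2}}{388180} \approx 3.6432 \cdot 10^{-6} i$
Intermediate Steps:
$d{\left(S \right)} = 3$ ($d{\left(S \right)} = \frac{7}{3} + \frac{4 - 2}{3} = \frac{7}{3} + \frac{1}{3} \cdot 2 = \frac{7}{3} + \frac{2}{3} = 3$)
$X{\left(b \right)} = \frac{1}{2 b}$
$l{\left(x \right)} = 8 x$ ($l{\left(x \right)} = \left(5 + 3\right) x = 8 x$)
$M{\left(c \right)} = \frac{4}{\sqrt{c}}$ ($M{\left(c \right)} = 8 \frac{1}{2 c} \sqrt{c} = \frac{4}{c} \sqrt{c} = \frac{4}{\sqrt{c}}$)
$\frac{M{\left(-200 \right)}}{-77636} = \frac{4 \frac{1}{\sqrt{-200}}}{-77636} = 4 \left(- \frac{i \sqrt{2}}{20}\right) \left(- \frac{1}{77636}\right) = - \frac{i \sqrt{2}}{5} \left(- \frac{1}{77636}\right) = \frac{i \sqrt{2}}{388180}$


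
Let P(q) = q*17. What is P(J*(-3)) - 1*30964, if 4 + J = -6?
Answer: -30454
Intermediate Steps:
J = -10 (J = -4 - 6 = -10)
P(q) = 17*q
P(J*(-3)) - 1*30964 = 17*(-10*(-3)) - 1*30964 = 17*30 - 30964 = 510 - 30964 = -30454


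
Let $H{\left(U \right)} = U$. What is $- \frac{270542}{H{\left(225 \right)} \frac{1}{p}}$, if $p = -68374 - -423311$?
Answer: $- \frac{96025365854}{225} \approx -4.2678 \cdot 10^{8}$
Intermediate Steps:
$p = 354937$ ($p = -68374 + 423311 = 354937$)
$- \frac{270542}{H{\left(225 \right)} \frac{1}{p}} = - \frac{270542}{225 \cdot \frac{1}{354937}} = - \frac{270542}{\frac{225}{354937}} = \left(-270542\right) \frac{354937}{225} = - \frac{96025365854}{225}$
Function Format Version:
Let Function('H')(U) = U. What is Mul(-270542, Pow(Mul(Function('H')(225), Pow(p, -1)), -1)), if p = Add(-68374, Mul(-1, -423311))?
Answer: Rational(-96025365854, 225) ≈ -4.2678e+8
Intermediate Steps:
p = 354937 (p = Add(-68374, 423311) = 354937)
Mul(-270542, Pow(Mul(Function('H')(225), Pow(p, -1)), -1)) = Mul(-270542, Pow(Mul(225, Pow(354937, -1)), -1)) = Mul(-270542, Pow(Mul(225, Rational(1, 354937)), -1)) = Mul(-270542, Pow(Rational(225, 354937), -1)) = Mul(-270542, Rational(354937, 225)) = Rational(-96025365854, 225)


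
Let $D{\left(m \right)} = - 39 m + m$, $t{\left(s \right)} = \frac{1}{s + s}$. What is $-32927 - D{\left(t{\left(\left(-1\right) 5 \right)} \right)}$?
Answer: $- \frac{164654}{5} \approx -32931.0$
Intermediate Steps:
$t{\left(s \right)} = \frac{1}{2 s}$
$D{\left(m \right)} = - 38 m$
$-32927 - D{\left(t{\left(\left(-1\right) 5 \right)} \right)} = -32927 - - 38 \frac{1}{2 \left(\left(-1\right) 5\right)} = -32927 - - 38 \frac{1}{2 \left(-5\right)} = -32927 - - 38 \cdot \frac{1}{2} \left(- \frac{1}{5}\right) = -32927 - \left(-38\right) \left(- \frac{1}{10}\right) = -32927 - \frac{19}{5} = - \frac{164654}{5}$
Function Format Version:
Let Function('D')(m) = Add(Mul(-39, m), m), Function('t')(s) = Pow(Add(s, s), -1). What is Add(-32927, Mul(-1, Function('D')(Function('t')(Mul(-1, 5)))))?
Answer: Rational(-164654, 5) ≈ -32931.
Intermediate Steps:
Function('t')(s) = Mul(Rational(1, 2), Pow(s, -1)) (Function('t')(s) = Pow(Mul(2, s), -1) = Mul(Rational(1, 2), Pow(s, -1)))
Function('D')(m) = Mul(-38, m)
Add(-32927, Mul(-1, Function('D')(Function('t')(Mul(-1, 5))))) = Add(-32927, Mul(-1, Mul(-38, Mul(Rational(1, 2), Pow(Mul(-1, 5), -1))))) = Add(-32927, Mul(-1, Mul(-38, Mul(Rational(1, 2), Pow(-5, -1))))) = Add(-32927, Mul(-1, Mul(-38, Mul(Rational(1, 2), Rational(-1, 5))))) = Add(-32927, Mul(-1, Mul(-38, Rational(-1, 10)))) = Add(-32927, Mul(-1, Rational(19, 5))) = Add(-32927, Rational(-19, 5)) = Rational(-164654, 5)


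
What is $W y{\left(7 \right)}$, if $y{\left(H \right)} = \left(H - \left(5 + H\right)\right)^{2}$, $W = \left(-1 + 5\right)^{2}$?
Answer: $400$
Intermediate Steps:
$W = 16$ ($W = 4^{2} = 16$)
$y{\left(H \right)} = 25$ ($y{\left(H \right)} = \left(-5\right)^{2} = 25$)
$W y{\left(7 \right)} = 16 \cdot 25 = 400$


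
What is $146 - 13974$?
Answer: $-13828$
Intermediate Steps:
$146 - 13974 = -13828$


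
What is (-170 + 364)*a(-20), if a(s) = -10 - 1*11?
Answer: -4074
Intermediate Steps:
a(s) = -21 (a(s) = -10 - 11 = -21)
(-170 + 364)*a(-20) = (-170 + 364)*(-21) = 194*(-21) = -4074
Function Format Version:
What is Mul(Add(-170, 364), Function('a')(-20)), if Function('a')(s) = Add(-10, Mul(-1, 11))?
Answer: -4074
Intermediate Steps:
Function('a')(s) = -21 (Function('a')(s) = Add(-10, -11) = -21)
Mul(Add(-170, 364), Function('a')(-20)) = Mul(Add(-170, 364), -21) = Mul(194, -21) = -4074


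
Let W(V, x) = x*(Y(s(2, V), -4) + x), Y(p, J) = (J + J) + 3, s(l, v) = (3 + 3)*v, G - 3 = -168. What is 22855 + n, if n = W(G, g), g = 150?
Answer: 44605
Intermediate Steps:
G = -165 (G = 3 - 168 = -165)
s(l, v) = 6*v
Y(p, J) = 3 + 2*J (Y(p, J) = 2*J + 3 = 3 + 2*J)
W(V, x) = x*(-5 + x) (W(V, x) = x*((3 + 2*(-4)) + x) = x*((3 - 8) + x) = x*(-5 + x))
n = 21750 (n = 150*(-5 + 150) = 150*145 = 21750)
22855 + n = 22855 + 21750 = 44605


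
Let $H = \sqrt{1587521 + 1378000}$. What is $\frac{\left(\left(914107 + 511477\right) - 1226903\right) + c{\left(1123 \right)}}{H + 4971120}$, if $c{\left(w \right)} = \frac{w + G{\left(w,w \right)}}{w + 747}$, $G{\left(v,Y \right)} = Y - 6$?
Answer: $\frac{5596813935440}{140034842836981} - \frac{37153571 \sqrt{2965521}}{4621149813620373} \approx 0.039953$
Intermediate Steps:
$G{\left(v,Y \right)} = -6 + Y$
$c{\left(w \right)} = \frac{-6 + 2 w}{747 + w}$ ($c{\left(w \right)} = \frac{w + \left(-6 + w\right)}{w + 747} = \frac{-6 + 2 w}{747 + w}$)
$H = \sqrt{2965521} \approx 1722.1$
$\frac{\left(\left(914107 + 511477\right) - 1226903\right) + c{\left(1123 \right)}}{H + 4971120} = \frac{\left(\left(914107 + 511477\right) - 1226903\right) + \frac{2 \left(-3 + 1123\right)}{747 + 1123}}{\sqrt{2965521} + 4971120} = \frac{\left(1425584 - 1226903\right) + 2 \cdot \frac{1}{1870} \cdot 1120}{4971120 + \sqrt{2965521}} = \frac{198681 + 2 \cdot \frac{1}{1870} \cdot 1120}{4971120 + \sqrt{2965521}} = \frac{198681 + \frac{224}{187}}{4971120 + \sqrt{2965521}} = \frac{37153571}{187 \left(4971120 + \sqrt{2965521}\right)}$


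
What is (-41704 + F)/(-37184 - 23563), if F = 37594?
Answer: 1370/20249 ≈ 0.067658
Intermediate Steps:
(-41704 + F)/(-37184 - 23563) = (-41704 + 37594)/(-37184 - 23563) = -4110/(-60747) = -4110*(-1/60747) = 1370/20249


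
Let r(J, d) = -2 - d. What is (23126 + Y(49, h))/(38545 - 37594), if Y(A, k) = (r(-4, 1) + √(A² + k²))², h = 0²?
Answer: 8414/317 ≈ 26.543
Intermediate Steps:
h = 0
Y(A, k) = (-3 + √(A² + k²))² (Y(A, k) = ((-2 - 1*1) + √(A² + k²))² = ((-2 - 1) + √(A² + k²))² = (-3 + √(A² + k²))²)
(23126 + Y(49, h))/(38545 - 37594) = (23126 + (-3 + √(49² + 0²))²)/(38545 - 37594) = (23126 + (-3 + √(2401 + 0))²)/951 = (23126 + (-3 + √2401)²)*(1/951) = (23126 + (-3 + 49)²)*(1/951) = (23126 + 46²)*(1/951) = (23126 + 2116)*(1/951) = 25242*(1/951) = 8414/317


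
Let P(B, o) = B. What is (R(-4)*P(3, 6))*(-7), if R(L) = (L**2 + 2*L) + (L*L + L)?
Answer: -420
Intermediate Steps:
R(L) = 2*L**2 + 3*L (R(L) = (L**2 + 2*L) + (L**2 + L) = (L**2 + 2*L) + (L + L**2) = 2*L**2 + 3*L)
(R(-4)*P(3, 6))*(-7) = (-4*(3 + 2*(-4))*3)*(-7) = (-4*(3 - 8)*3)*(-7) = (-4*(-5)*3)*(-7) = (20*3)*(-7) = 60*(-7) = -420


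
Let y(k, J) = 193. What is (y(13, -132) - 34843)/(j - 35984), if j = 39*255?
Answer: 34650/26039 ≈ 1.3307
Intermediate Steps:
j = 9945
(y(13, -132) - 34843)/(j - 35984) = (193 - 34843)/(9945 - 35984) = -34650/(-26039) = -34650*(-1/26039) = 34650/26039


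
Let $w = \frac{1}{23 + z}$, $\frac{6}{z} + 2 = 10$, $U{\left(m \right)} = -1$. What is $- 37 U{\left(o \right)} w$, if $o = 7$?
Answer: $\frac{148}{95} \approx 1.5579$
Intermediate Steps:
$z = \frac{3}{4}$ ($z = \frac{6}{-2 + 10} = \frac{6}{8} = 6 \cdot \frac{1}{8} = \frac{3}{4} \approx 0.75$)
$w = \frac{4}{95}$ ($w = \frac{1}{23 + \frac{3}{4}} = \frac{1}{\frac{95}{4}} = \frac{4}{95} \approx 0.042105$)
$- 37 U{\left(o \right)} w = \left(-37\right) \left(-1\right) \frac{4}{95} = 37 \cdot \frac{4}{95} = \frac{148}{95}$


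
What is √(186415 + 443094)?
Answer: √629509 ≈ 793.42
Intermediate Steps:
√(186415 + 443094) = √629509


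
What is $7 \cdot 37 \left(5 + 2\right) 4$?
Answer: $7252$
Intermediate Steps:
$7 \cdot 37 \left(5 + 2\right) 4 = 259 \cdot 7 \cdot 4 = 259 \cdot 28 = 7252$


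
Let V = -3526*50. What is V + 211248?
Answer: 34948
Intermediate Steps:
V = -176300
V + 211248 = -176300 + 211248 = 34948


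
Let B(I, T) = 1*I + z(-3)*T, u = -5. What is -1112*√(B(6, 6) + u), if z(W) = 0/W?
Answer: -1112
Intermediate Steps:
z(W) = 0
B(I, T) = I (B(I, T) = 1*I + 0*T = I + 0 = I)
-1112*√(B(6, 6) + u) = -1112*√(6 - 5) = -1112*√1 = -1112*1 = -1112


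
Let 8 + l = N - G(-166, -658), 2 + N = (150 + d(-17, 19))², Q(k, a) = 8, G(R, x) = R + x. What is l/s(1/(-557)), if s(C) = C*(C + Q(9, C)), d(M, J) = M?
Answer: -5740537247/4455 ≈ -1.2886e+6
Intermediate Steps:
s(C) = C*(8 + C) (s(C) = C*(C + 8) = C*(8 + C))
N = 17687 (N = -2 + (150 - 17)² = -2 + 133² = -2 + 17689 = 17687)
l = 18503 (l = -8 + (17687 - (-166 - 658)) = -8 + (17687 - 1*(-824)) = -8 + (17687 + 824) = -8 + 18511 = 18503)
l/s(1/(-557)) = 18503/(((8 + 1/(-557))/(-557))) = 18503/((-(8 - 1/557)/557)) = 18503/((-1/557*4455/557)) = 18503/(-4455/310249) = 18503*(-310249/4455) = -5740537247/4455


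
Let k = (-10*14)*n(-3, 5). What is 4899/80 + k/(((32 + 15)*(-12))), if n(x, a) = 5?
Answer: 704759/11280 ≈ 62.479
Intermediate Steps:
k = -700 (k = -10*14*5 = -140*5 = -700)
4899/80 + k/(((32 + 15)*(-12))) = 4899/80 - 700*(-1/(12*(32 + 15))) = 4899*(1/80) - 700/(47*(-12)) = 4899/80 - 700/(-564) = 4899/80 - 700*(-1/564) = 4899/80 + 175/141 = 704759/11280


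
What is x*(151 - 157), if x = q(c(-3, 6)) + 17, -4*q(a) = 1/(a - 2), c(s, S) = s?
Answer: -1023/10 ≈ -102.30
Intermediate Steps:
q(a) = -1/(4*(-2 + a)) (q(a) = -1/(4*(a - 2)) = -1/(4*(-2 + a)))
x = 341/20 (x = -1/(-8 + 4*(-3)) + 17 = -1/(-8 - 12) + 17 = -1/(-20) + 17 = -1*(-1/20) + 17 = 1/20 + 17 = 341/20 ≈ 17.050)
x*(151 - 157) = 341*(151 - 157)/20 = (341/20)*(-6) = -1023/10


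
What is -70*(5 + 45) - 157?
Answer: -3657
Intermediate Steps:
-70*(5 + 45) - 157 = -70*50 - 157 = -3500 - 157 = -3657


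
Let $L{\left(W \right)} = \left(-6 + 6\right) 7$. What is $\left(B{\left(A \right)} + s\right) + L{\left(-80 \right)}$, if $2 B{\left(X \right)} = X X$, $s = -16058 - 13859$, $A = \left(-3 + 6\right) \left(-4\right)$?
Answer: $-29845$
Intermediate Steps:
$L{\left(W \right)} = 0$ ($L{\left(W \right)} = 0 \cdot 7 = 0$)
$A = -12$ ($A = 3 \left(-4\right) = -12$)
$s = -29917$ ($s = -16058 - 13859 = -29917$)
$B{\left(X \right)} = \frac{X^{2}}{2}$ ($B{\left(X \right)} = \frac{X X}{2} = \frac{X^{2}}{2}$)
$\left(B{\left(A \right)} + s\right) + L{\left(-80 \right)} = \left(\frac{\left(-12\right)^{2}}{2} - 29917\right) + 0 = \left(\frac{1}{2} \cdot 144 - 29917\right) + 0 = \left(72 - 29917\right) + 0 = -29845 + 0 = -29845$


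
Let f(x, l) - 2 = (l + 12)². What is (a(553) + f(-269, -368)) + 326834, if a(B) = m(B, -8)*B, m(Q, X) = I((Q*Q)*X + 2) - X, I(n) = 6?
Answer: 461314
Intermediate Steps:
m(Q, X) = 6 - X
f(x, l) = 2 + (12 + l)² (f(x, l) = 2 + (l + 12)² = 2 + (12 + l)²)
a(B) = 14*B (a(B) = (6 - 1*(-8))*B = (6 + 8)*B = 14*B)
(a(553) + f(-269, -368)) + 326834 = (14*553 + (2 + (12 - 368)²)) + 326834 = (7742 + (2 + (-356)²)) + 326834 = (7742 + (2 + 126736)) + 326834 = (7742 + 126738) + 326834 = 134480 + 326834 = 461314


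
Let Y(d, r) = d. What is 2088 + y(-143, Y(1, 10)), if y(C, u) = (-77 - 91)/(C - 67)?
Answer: 10444/5 ≈ 2088.8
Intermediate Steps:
y(C, u) = -168/(-67 + C)
2088 + y(-143, Y(1, 10)) = 2088 - 168/(-67 - 143) = 2088 - 168/(-210) = 2088 - 168*(-1/210) = 2088 + ⅘ = 10444/5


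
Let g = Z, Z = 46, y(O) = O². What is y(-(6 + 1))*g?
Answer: 2254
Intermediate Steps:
g = 46
y(-(6 + 1))*g = (-(6 + 1))²*46 = (-1*7)²*46 = (-7)²*46 = 49*46 = 2254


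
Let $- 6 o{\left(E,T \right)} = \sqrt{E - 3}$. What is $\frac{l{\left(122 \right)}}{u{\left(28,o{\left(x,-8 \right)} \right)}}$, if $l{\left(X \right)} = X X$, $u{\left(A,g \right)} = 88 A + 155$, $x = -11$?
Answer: $\frac{14884}{2619} \approx 5.6831$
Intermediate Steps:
$o{\left(E,T \right)} = - \frac{\sqrt{-3 + E}}{6}$ ($o{\left(E,T \right)} = - \frac{\sqrt{E - 3}}{6} = - \frac{\sqrt{-3 + E}}{6}$)
$u{\left(A,g \right)} = 155 + 88 A$
$l{\left(X \right)} = X^{2}$
$\frac{l{\left(122 \right)}}{u{\left(28,o{\left(x,-8 \right)} \right)}} = \frac{122^{2}}{155 + 88 \cdot 28} = \frac{14884}{155 + 2464} = \frac{14884}{2619}$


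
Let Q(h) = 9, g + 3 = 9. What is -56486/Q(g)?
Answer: -56486/9 ≈ -6276.2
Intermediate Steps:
g = 6 (g = -3 + 9 = 6)
-56486/Q(g) = -56486/9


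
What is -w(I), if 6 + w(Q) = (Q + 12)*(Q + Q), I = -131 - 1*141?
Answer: -141434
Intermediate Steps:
I = -272 (I = -131 - 141 = -272)
w(Q) = -6 + 2*Q*(12 + Q) (w(Q) = -6 + (Q + 12)*(Q + Q) = -6 + (12 + Q)*(2*Q) = -6 + 2*Q*(12 + Q))
-w(I) = -(-6 + 2*(-272)**2 + 24*(-272)) = -(-6 + 2*73984 - 6528) = -(-6 + 147968 - 6528) = -1*141434 = -141434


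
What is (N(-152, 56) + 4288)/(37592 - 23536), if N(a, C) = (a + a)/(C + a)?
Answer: 25747/84336 ≈ 0.30529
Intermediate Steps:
N(a, C) = 2*a/(C + a) (N(a, C) = (2*a)/(C + a) = 2*a/(C + a))
(N(-152, 56) + 4288)/(37592 - 23536) = (2*(-152)/(56 - 152) + 4288)/(37592 - 23536) = (2*(-152)/(-96) + 4288)/14056 = (2*(-152)*(-1/96) + 4288)*(1/14056) = (19/6 + 4288)*(1/14056) = (25747/6)*(1/14056) = 25747/84336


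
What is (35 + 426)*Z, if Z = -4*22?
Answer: -40568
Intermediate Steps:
Z = -88
(35 + 426)*Z = (35 + 426)*(-88) = 461*(-88) = -40568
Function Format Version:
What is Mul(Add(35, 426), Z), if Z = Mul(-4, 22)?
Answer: -40568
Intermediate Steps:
Z = -88
Mul(Add(35, 426), Z) = Mul(Add(35, 426), -88) = Mul(461, -88) = -40568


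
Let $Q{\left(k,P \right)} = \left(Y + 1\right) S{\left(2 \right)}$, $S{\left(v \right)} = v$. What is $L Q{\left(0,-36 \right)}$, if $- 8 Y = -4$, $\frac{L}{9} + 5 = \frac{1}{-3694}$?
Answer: $- \frac{498717}{3694} \approx -135.01$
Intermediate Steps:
$L = - \frac{166239}{3694}$ ($L = -45 + \frac{9}{-3694} = -45 + 9 \left(- \frac{1}{3694}\right) = -45 - \frac{9}{3694} = - \frac{166239}{3694} \approx -45.002$)
$Y = \frac{1}{2}$ ($Y = \left(- \frac{1}{8}\right) \left(-4\right) = \frac{1}{2} \approx 0.5$)
$Q{\left(k,P \right)} = 3$ ($Q{\left(k,P \right)} = \left(\frac{1}{2} + 1\right) 2 = \frac{3}{2} \cdot 2 = 3$)
$L Q{\left(0,-36 \right)} = \left(- \frac{166239}{3694}\right) 3 = - \frac{498717}{3694}$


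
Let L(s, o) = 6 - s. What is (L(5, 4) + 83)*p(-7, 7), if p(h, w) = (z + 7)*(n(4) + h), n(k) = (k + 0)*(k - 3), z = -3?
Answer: -1008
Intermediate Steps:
n(k) = k*(-3 + k)
p(h, w) = 16 + 4*h (p(h, w) = (-3 + 7)*(4*(-3 + 4) + h) = 4*(4*1 + h) = 4*(4 + h) = 16 + 4*h)
(L(5, 4) + 83)*p(-7, 7) = ((6 - 1*5) + 83)*(16 + 4*(-7)) = ((6 - 5) + 83)*(16 - 28) = (1 + 83)*(-12) = 84*(-12) = -1008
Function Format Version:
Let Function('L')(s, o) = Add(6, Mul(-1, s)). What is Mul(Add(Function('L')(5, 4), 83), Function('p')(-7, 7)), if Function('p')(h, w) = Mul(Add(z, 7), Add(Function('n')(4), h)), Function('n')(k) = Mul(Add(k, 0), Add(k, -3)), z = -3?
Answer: -1008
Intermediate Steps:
Function('n')(k) = Mul(k, Add(-3, k))
Function('p')(h, w) = Add(16, Mul(4, h)) (Function('p')(h, w) = Mul(Add(-3, 7), Add(Mul(4, Add(-3, 4)), h)) = Mul(4, Add(Mul(4, 1), h)) = Mul(4, Add(4, h)) = Add(16, Mul(4, h)))
Mul(Add(Function('L')(5, 4), 83), Function('p')(-7, 7)) = Mul(Add(Add(6, Mul(-1, 5)), 83), Add(16, Mul(4, -7))) = Mul(Add(Add(6, -5), 83), Add(16, -28)) = Mul(Add(1, 83), -12) = Mul(84, -12) = -1008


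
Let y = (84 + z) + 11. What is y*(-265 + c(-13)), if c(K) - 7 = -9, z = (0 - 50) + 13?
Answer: -15486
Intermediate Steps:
z = -37 (z = -50 + 13 = -37)
c(K) = -2 (c(K) = 7 - 9 = -2)
y = 58 (y = (84 - 37) + 11 = 47 + 11 = 58)
y*(-265 + c(-13)) = 58*(-265 - 2) = 58*(-267) = -15486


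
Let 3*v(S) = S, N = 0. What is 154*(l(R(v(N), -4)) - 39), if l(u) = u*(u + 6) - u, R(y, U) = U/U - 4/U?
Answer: -3850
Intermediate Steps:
v(S) = S/3
R(y, U) = 1 - 4/U
l(u) = -u + u*(6 + u) (l(u) = u*(6 + u) - u = -u + u*(6 + u))
154*(l(R(v(N), -4)) - 39) = 154*(((-4 - 4)/(-4))*(5 + (-4 - 4)/(-4)) - 39) = 154*((-¼*(-8))*(5 - ¼*(-8)) - 39) = 154*(2*(5 + 2) - 39) = 154*(2*7 - 39) = 154*(14 - 39) = 154*(-25) = -3850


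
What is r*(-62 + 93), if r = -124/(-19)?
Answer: 3844/19 ≈ 202.32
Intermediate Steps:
r = 124/19 (r = -124*(-1/19) = 124/19 ≈ 6.5263)
r*(-62 + 93) = 124*(-62 + 93)/19 = (124/19)*31 = 3844/19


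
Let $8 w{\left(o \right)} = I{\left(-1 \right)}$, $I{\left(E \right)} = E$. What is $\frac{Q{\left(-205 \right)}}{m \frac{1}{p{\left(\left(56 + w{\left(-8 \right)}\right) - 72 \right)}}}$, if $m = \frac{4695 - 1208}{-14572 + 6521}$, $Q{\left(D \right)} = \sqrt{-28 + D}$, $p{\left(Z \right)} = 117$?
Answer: $- \frac{941967 i \sqrt{233}}{3487} \approx - 4123.5 i$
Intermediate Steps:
$w{\left(o \right)} = - \frac{1}{8}$ ($w{\left(o \right)} = \frac{1}{8} \left(-1\right) = - \frac{1}{8}$)
$m = - \frac{3487}{8051}$ ($m = \frac{3487}{-8051} = 3487 \left(- \frac{1}{8051}\right) = - \frac{3487}{8051} \approx -0.43311$)
$\frac{Q{\left(-205 \right)}}{m \frac{1}{p{\left(\left(56 + w{\left(-8 \right)}\right) - 72 \right)}}} = \frac{\sqrt{-28 - 205}}{\left(- \frac{3487}{8051}\right) \frac{1}{117}} = \frac{\sqrt{-233}}{\left(- \frac{3487}{8051}\right) \frac{1}{117}} = \frac{i \sqrt{233}}{- \frac{3487}{941967}} = i \sqrt{233} \left(- \frac{941967}{3487}\right) = - \frac{941967 i \sqrt{233}}{3487}$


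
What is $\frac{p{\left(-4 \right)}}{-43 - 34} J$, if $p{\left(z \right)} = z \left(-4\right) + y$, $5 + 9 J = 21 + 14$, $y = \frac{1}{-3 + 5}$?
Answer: $- \frac{5}{7} \approx -0.71429$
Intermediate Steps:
$y = \frac{1}{2} \approx 0.5$
$J = \frac{10}{3}$ ($J = - \frac{5}{9} + \frac{21 + 14}{9} = - \frac{5}{9} + \frac{1}{9} \cdot 35 = - \frac{5}{9} + \frac{35}{9} = \frac{10}{3} \approx 3.3333$)
$p{\left(z \right)} = \frac{1}{2} - 4 z$ ($p{\left(z \right)} = z \left(-4\right) + \frac{1}{2} = - 4 z + \frac{1}{2} = \frac{1}{2} - 4 z$)
$\frac{p{\left(-4 \right)}}{-43 - 34} J = \frac{\frac{1}{2} - -16}{-43 - 34} \cdot \frac{10}{3} = \frac{\frac{1}{2} + 16}{-77} \cdot \frac{10}{3} = \left(- \frac{1}{77}\right) \frac{33}{2} \cdot \frac{10}{3} = \left(- \frac{3}{14}\right) \frac{10}{3} = - \frac{5}{7}$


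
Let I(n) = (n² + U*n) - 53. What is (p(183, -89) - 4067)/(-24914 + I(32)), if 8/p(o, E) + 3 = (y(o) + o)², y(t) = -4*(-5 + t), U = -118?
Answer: 569050569/3878414761 ≈ 0.14672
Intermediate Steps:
y(t) = 20 - 4*t
I(n) = -53 + n² - 118*n (I(n) = (n² - 118*n) - 53 = -53 + n² - 118*n)
p(o, E) = 8/(-3 + (20 - 3*o)²) (p(o, E) = 8/(-3 + ((20 - 4*o) + o)²) = 8/(-3 + (20 - 3*o)²))
(p(183, -89) - 4067)/(-24914 + I(32)) = (8/(-3 + (-20 + 3*183)²) - 4067)/(-24914 + (-53 + 32² - 118*32)) = (8/(-3 + (-20 + 549)²) - 4067)/(-24914 + (-53 + 1024 - 3776)) = (8/(-3 + 529²) - 4067)/(-24914 - 2805) = (8/(-3 + 279841) - 4067)/(-27719) = (8/279838 - 4067)*(-1/27719) = (8*(1/279838) - 4067)*(-1/27719) = (4/139919 - 4067)*(-1/27719) = -569050569/139919*(-1/27719) = 569050569/3878414761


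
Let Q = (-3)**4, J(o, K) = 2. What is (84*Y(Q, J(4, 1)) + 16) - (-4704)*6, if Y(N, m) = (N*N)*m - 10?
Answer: 1129648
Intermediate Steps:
Q = 81
Y(N, m) = -10 + m*N**2 (Y(N, m) = N**2*m - 10 = m*N**2 - 10 = -10 + m*N**2)
(84*Y(Q, J(4, 1)) + 16) - (-4704)*6 = (84*(-10 + 2*81**2) + 16) - (-4704)*6 = (84*(-10 + 2*6561) + 16) - 1*(-28224) = (84*(-10 + 13122) + 16) + 28224 = (84*13112 + 16) + 28224 = (1101408 + 16) + 28224 = 1101424 + 28224 = 1129648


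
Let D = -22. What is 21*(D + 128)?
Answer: 2226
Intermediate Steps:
21*(D + 128) = 21*(-22 + 128) = 21*106 = 2226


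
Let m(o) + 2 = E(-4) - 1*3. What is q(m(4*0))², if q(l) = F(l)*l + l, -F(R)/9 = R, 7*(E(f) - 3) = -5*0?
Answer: 1444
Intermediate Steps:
E(f) = 3 (E(f) = 3 + (-5*0)/7 = 3 + (⅐)*0 = 3 + 0 = 3)
F(R) = -9*R
m(o) = -2 (m(o) = -2 + (3 - 1*3) = -2 + (3 - 3) = -2 + 0 = -2)
q(l) = l - 9*l² (q(l) = (-9*l)*l + l = -9*l² + l = l - 9*l²)
q(m(4*0))² = (-2*(1 - 9*(-2)))² = (-2*(1 + 18))² = (-2*19)² = (-38)² = 1444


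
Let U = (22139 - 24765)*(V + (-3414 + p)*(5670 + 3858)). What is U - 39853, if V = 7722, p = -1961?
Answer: 134465020175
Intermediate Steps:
U = 134465060028 (U = (22139 - 24765)*(7722 + (-3414 - 1961)*(5670 + 3858)) = -2626*(7722 - 5375*9528) = -2626*(7722 - 51213000) = -2626*(-51205278) = 134465060028)
U - 39853 = 134465060028 - 39853 = 134465020175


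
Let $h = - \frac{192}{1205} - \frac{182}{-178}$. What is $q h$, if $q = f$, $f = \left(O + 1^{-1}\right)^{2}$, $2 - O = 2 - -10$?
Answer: $\frac{7497927}{107245} \approx 69.914$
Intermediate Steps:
$O = -10$ ($O = 2 - \left(2 - -10\right) = 2 - \left(2 + 10\right) = 2 - 12 = -10$)
$f = 81$ ($f = \left(-10 + 1^{-1}\right)^{2} = \left(-10 + 1\right)^{2} = \left(-9\right)^{2} = 81$)
$q = 81$
$h = \frac{92567}{107245}$ ($h = \left(-192\right) \frac{1}{1205} - - \frac{91}{89} = - \frac{192}{1205} + \frac{91}{89} = \frac{92567}{107245} \approx 0.86314$)
$q h = 81 \cdot \frac{92567}{107245} = \frac{7497927}{107245}$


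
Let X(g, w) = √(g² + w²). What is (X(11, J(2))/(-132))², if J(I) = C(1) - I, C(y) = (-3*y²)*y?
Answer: 73/8712 ≈ 0.0083793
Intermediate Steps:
C(y) = -3*y³
J(I) = -3 - I (J(I) = -3*1³ - I = -3*1 - I = -3 - I)
(X(11, J(2))/(-132))² = (√(11² + (-3 - 1*2)²)/(-132))² = (√(121 + (-3 - 2)²)*(-1/132))² = (√(121 + (-5)²)*(-1/132))² = (√(121 + 25)*(-1/132))² = (√146*(-1/132))² = (-√146/132)² = 73/8712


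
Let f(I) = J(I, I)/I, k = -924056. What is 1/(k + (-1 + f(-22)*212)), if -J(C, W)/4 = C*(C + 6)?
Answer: -1/910489 ≈ -1.0983e-6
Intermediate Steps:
J(C, W) = -4*C*(6 + C) (J(C, W) = -4*C*(C + 6) = -4*C*(6 + C))
f(I) = -24 - 4*I (f(I) = (-4*I*(6 + I))/I = -24 - 4*I)
1/(k + (-1 + f(-22)*212)) = 1/(-924056 + (-1 + (-24 - 4*(-22))*212)) = 1/(-924056 + (-1 + (-24 + 88)*212)) = 1/(-924056 + (-1 + 64*212)) = 1/(-924056 + (-1 + 13568)) = 1/(-924056 + 13567) = 1/(-910489) = -1/910489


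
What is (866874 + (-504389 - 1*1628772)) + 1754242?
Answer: 487955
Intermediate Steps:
(866874 + (-504389 - 1*1628772)) + 1754242 = (866874 + (-504389 - 1628772)) + 1754242 = (866874 - 2133161) + 1754242 = -1266287 + 1754242 = 487955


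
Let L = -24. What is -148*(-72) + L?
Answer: 10632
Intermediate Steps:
-148*(-72) + L = -148*(-72) - 24 = 10656 - 24 = 10632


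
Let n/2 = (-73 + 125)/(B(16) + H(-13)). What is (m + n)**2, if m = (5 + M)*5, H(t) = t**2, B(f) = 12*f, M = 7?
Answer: 473671696/130321 ≈ 3634.7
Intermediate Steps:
m = 60 (m = (5 + 7)*5 = 12*5 = 60)
n = 104/361 (n = 2*((-73 + 125)/(12*16 + (-13)**2)) = 2*(52/(192 + 169)) = 2*(52/361) = 104/361 ≈ 0.28809)
(m + n)**2 = (60 + 104/361)**2 = (21764/361)**2 = 473671696/130321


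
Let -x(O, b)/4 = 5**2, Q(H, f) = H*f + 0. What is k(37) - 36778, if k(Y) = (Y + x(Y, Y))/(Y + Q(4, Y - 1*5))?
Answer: -2022811/55 ≈ -36778.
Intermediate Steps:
Q(H, f) = H*f
x(O, b) = -100 (x(O, b) = -4*5**2 = -4*25 = -100)
k(Y) = (-100 + Y)/(-20 + 5*Y) (k(Y) = (Y - 100)/(Y + 4*(Y - 1*5)) = (-100 + Y)/(Y + 4*(Y - 5)) = (-100 + Y)/(Y + 4*(-5 + Y)) = (-100 + Y)/(Y + (-20 + 4*Y)) = (-100 + Y)/(-20 + 5*Y))
k(37) - 36778 = (-100 + 37)/(5*(-4 + 37)) - 36778 = (1/5)*(-63)/33 - 36778 = (1/5)*(1/33)*(-63) - 36778 = -21/55 - 36778 = -2022811/55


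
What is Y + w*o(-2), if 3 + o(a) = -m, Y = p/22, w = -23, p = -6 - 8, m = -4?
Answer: -260/11 ≈ -23.636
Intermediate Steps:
p = -14
Y = -7/11 (Y = -14/22 = -14*1/22 = -7/11 ≈ -0.63636)
o(a) = 1 (o(a) = -3 - 1*(-4) = -3 + 4 = 1)
Y + w*o(-2) = -7/11 - 23*1 = -7/11 - 23 = -260/11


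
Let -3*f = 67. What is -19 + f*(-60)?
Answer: 1321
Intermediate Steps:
f = -67/3 (f = -1/3*67 = -67/3 ≈ -22.333)
-19 + f*(-60) = -19 - 67/3*(-60) = -19 + 1340 = 1321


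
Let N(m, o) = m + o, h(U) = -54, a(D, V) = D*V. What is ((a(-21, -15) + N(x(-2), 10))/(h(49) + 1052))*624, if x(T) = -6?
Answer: 99528/499 ≈ 199.45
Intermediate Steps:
((a(-21, -15) + N(x(-2), 10))/(h(49) + 1052))*624 = ((-21*(-15) + (-6 + 10))/(-54 + 1052))*624 = ((315 + 4)/998)*624 = (319*(1/998))*624 = (319/998)*624 = 99528/499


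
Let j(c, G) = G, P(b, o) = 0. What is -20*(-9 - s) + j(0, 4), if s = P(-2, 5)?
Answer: 184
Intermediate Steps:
s = 0
-20*(-9 - s) + j(0, 4) = -20*(-9 - 1*0) + 4 = -20*(-9 + 0) + 4 = -20*(-9) + 4 = 180 + 4 = 184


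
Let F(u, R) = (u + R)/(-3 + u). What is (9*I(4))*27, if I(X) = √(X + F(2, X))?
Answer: 243*I*√2 ≈ 343.65*I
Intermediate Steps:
F(u, R) = (R + u)/(-3 + u)
I(X) = I*√2 (I(X) = √(X + (X + 2)/(-3 + 2)) = √(X + (2 + X)/(-1)) = √(X - (2 + X)) = √(X + (-2 - X)) = √(-2) = I*√2)
(9*I(4))*27 = (9*(I*√2))*27 = (9*I*√2)*27 = 243*I*√2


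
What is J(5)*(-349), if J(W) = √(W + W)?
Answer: -349*√10 ≈ -1103.6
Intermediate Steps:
J(W) = √2*√W (J(W) = √(2*W) = √2*√W)
J(5)*(-349) = (√2*√5)*(-349) = √10*(-349) = -349*√10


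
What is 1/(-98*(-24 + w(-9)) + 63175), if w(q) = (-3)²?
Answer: 1/64645 ≈ 1.5469e-5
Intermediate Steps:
w(q) = 9
1/(-98*(-24 + w(-9)) + 63175) = 1/(-98*(-24 + 9) + 63175) = 1/(-98*(-15) + 63175) = 1/(1470 + 63175) = 1/64645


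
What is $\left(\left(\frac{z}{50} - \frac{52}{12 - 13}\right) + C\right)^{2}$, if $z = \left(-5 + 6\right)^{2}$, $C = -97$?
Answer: $\frac{5058001}{2500} \approx 2023.2$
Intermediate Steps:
$z = 1$ ($z = 1^{2} = 1$)
$\left(\left(\frac{z}{50} - \frac{52}{12 - 13}\right) + C\right)^{2} = \left(\left(1 \cdot \frac{1}{50} - \frac{52}{12 - 13}\right) - 97\right)^{2} = \left(\left(1 \cdot \frac{1}{50} - \frac{52}{-1}\right) - 97\right)^{2} = \left(\left(\frac{1}{50} - -52\right) - 97\right)^{2} = \left(\left(\frac{1}{50} + 52\right) - 97\right)^{2} = \left(\frac{2601}{50} - 97\right)^{2} = \left(- \frac{2249}{50}\right)^{2} = \frac{5058001}{2500}$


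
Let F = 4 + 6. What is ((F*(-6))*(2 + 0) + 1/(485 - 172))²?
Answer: 1410678481/97969 ≈ 14399.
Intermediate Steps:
F = 10
((F*(-6))*(2 + 0) + 1/(485 - 172))² = ((10*(-6))*(2 + 0) + 1/(485 - 172))² = (-60*2 + 1/313)² = (-120 + 1/313)² = (-37559/313)² = 1410678481/97969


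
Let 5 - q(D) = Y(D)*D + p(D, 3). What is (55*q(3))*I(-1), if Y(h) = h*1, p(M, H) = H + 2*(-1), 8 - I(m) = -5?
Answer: -3575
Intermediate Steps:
I(m) = 13 (I(m) = 8 - 1*(-5) = 8 + 5 = 13)
p(M, H) = -2 + H (p(M, H) = H - 2 = -2 + H)
Y(h) = h
q(D) = 4 - D**2 (q(D) = 5 - (D*D + (-2 + 3)) = 5 - (D**2 + 1) = 5 - (1 + D**2) = 5 + (-1 - D**2) = 4 - D**2)
(55*q(3))*I(-1) = (55*(4 - 1*3**2))*13 = (55*(4 - 1*9))*13 = (55*(4 - 9))*13 = (55*(-5))*13 = -275*13 = -3575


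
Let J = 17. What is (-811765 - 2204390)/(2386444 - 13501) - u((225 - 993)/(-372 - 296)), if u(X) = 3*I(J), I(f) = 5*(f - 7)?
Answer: -119652535/790981 ≈ -151.27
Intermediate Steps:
I(f) = -35 + 5*f (I(f) = 5*(-7 + f) = -35 + 5*f)
u(X) = 150 (u(X) = 3*(-35 + 5*17) = 3*(-35 + 85) = 3*50 = 150)
(-811765 - 2204390)/(2386444 - 13501) - u((225 - 993)/(-372 - 296)) = (-811765 - 2204390)/(2386444 - 13501) - 1*150 = -3016155/2372943 - 150 = -3016155*1/2372943 - 150 = -1005385/790981 - 150 = -119652535/790981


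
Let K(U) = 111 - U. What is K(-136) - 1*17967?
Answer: -17720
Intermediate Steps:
K(-136) - 1*17967 = (111 - 1*(-136)) - 1*17967 = (111 + 136) - 17967 = 247 - 17967 = -17720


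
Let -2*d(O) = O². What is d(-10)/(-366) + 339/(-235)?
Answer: -56162/43005 ≈ -1.3059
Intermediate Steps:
d(O) = -O²/2
d(-10)/(-366) + 339/(-235) = -½*(-10)²/(-366) + 339/(-235) = -½*100*(-1/366) + 339*(-1/235) = -50*(-1/366) - 339/235 = 25/183 - 339/235 = -56162/43005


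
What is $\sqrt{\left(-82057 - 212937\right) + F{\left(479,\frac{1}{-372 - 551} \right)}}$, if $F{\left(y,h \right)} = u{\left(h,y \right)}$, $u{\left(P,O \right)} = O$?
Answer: $i \sqrt{294515} \approx 542.69 i$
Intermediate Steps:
$F{\left(y,h \right)} = y$
$\sqrt{\left(-82057 - 212937\right) + F{\left(479,\frac{1}{-372 - 551} \right)}} = \sqrt{\left(-82057 - 212937\right) + 479} = \sqrt{-294994 + 479} = \sqrt{-294515} = i \sqrt{294515}$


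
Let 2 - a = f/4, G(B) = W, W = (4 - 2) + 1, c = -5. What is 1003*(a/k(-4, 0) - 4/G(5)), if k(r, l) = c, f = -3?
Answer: -113339/60 ≈ -1889.0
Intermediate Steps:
W = 3 (W = 2 + 1 = 3)
k(r, l) = -5
G(B) = 3
a = 11/4 (a = 2 - (-3)/4 = 2 - 1*(-3/4) = 2 + 3/4 = 11/4 ≈ 2.7500)
1003*(a/k(-4, 0) - 4/G(5)) = 1003*((11/4)/(-5) - 4/3) = 1003*((11/4)*(-1/5) - 4*1/3) = 1003*(-11/20 - 4/3) = 1003*(-113/60) = -113339/60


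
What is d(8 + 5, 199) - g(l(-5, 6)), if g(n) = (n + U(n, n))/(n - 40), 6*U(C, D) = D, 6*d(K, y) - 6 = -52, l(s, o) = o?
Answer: -761/102 ≈ -7.4608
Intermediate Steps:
d(K, y) = -23/3 (d(K, y) = 1 + (⅙)*(-52) = 1 - 26/3 = -23/3)
U(C, D) = D/6
g(n) = 7*n/(6*(-40 + n)) (g(n) = (n + n/6)/(n - 40) = (7*n/6)/(-40 + n) = 7*n/(6*(-40 + n)))
d(8 + 5, 199) - g(l(-5, 6)) = -23/3 - 7*6/(6*(-40 + 6)) = -23/3 - 7*6/(6*(-34)) = -23/3 - 7*6*(-1)/(6*34) = -23/3 - 1*(-7/34) = -23/3 + 7/34 = -761/102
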